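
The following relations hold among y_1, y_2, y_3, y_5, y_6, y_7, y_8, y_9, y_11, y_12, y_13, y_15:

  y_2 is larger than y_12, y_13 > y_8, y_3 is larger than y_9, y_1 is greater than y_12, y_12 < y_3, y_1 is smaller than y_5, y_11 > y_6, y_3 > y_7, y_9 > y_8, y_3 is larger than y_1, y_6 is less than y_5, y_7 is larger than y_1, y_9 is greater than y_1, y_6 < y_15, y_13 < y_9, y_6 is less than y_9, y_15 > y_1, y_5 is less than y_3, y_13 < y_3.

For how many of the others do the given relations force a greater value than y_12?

The elements the relations force above y_12 are y_1, y_15, y_2, y_9, y_7, y_5, y_3 — no chain reaches any other.
That is 7.

7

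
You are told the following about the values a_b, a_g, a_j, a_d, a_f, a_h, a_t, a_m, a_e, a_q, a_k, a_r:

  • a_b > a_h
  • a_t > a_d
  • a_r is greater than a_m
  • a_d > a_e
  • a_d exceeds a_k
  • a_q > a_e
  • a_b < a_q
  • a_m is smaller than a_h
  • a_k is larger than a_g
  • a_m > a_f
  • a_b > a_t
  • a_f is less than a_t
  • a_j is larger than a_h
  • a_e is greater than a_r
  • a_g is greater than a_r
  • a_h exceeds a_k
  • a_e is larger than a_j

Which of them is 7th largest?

a_h

The consecutive relations fix a unique order: a_f < a_m < a_r < a_g < a_k < a_h < a_j < a_e < a_d < a_t < a_b < a_q.
The 7th largest is a_h.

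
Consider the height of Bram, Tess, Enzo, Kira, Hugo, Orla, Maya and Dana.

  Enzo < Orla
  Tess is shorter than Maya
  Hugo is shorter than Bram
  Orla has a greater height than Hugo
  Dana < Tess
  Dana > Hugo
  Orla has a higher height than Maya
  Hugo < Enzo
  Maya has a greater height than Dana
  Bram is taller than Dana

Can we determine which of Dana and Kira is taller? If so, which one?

undetermined

Following every chain through Dana: above Dana we get Tess, Maya, Bram, Orla; below Dana we get Hugo.
Kira is not reached, and no chain runs the other way from Kira to Dana.
So the given relations leave the order of Dana and Kira undetermined.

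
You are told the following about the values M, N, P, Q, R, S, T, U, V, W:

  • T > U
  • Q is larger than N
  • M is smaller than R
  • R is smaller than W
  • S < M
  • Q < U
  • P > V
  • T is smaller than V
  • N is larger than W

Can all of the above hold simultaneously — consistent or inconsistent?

The single ordering S < M < R < W < N < Q < U < T < V < P satisfies every listed relation, so no contradiction arises.

consistent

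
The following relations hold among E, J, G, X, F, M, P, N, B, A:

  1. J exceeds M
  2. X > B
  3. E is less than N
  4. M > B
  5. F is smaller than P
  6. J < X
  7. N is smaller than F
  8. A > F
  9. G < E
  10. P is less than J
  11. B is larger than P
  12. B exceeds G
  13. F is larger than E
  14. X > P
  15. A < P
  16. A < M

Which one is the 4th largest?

Piecing the relations together gives one ordering: G < E < N < F < A < P < B < M < J < X.
Counting 4 from the largest end gives B.

B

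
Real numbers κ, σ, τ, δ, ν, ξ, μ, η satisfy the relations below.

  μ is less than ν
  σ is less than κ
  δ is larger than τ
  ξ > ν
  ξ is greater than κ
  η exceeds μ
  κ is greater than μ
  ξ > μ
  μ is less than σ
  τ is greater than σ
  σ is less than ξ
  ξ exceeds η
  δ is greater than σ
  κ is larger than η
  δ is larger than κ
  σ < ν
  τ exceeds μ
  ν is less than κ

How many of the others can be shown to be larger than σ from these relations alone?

5

Directly above σ: ν, τ, κ, δ, ξ.
Nothing else is reachable above σ; 5 in all.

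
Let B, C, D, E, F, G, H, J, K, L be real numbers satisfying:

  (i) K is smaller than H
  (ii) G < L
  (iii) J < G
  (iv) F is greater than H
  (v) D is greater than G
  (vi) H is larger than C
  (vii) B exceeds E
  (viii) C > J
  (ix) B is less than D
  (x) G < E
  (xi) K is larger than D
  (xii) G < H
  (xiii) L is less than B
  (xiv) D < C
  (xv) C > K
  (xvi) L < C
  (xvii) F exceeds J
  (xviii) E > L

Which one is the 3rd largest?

C

Piecing the relations together gives one ordering: J < G < L < E < B < D < K < C < H < F.
Counting 3 from the largest end gives C.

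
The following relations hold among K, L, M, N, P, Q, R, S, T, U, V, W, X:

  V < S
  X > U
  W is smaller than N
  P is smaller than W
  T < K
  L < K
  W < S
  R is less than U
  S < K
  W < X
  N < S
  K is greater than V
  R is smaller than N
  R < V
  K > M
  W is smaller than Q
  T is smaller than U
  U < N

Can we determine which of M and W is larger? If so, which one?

undetermined

Following every chain through W: above W we get N, X, Q, S, K; below W we get P.
M is not reached, and no chain runs the other way from M to W.
So the given relations leave the order of W and M undetermined.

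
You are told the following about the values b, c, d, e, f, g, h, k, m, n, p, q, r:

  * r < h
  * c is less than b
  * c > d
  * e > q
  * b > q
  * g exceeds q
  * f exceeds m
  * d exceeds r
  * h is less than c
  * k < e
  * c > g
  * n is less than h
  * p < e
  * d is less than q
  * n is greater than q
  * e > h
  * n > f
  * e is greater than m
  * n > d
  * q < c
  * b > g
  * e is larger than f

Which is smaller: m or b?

m < f and f < n give m < n.
With n < h: m < f < n < h.
Then h < c extends the chain to c.
With c < b: m < f < n < h < c < b.
So m < b; m is the smaller of the two.

m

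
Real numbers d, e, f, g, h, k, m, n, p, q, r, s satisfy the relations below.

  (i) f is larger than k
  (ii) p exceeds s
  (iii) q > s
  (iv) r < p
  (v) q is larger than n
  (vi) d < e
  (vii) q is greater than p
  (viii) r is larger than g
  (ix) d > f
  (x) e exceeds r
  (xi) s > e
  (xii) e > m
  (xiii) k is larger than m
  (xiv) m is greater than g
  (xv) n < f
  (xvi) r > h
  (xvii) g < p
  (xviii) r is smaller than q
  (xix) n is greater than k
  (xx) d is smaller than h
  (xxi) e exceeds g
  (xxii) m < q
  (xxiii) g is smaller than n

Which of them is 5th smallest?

The consecutive relations fix a unique order: g < m < k < n < f < d < h < r < e < s < p < q.
Counting 5 from the smallest end gives f.

f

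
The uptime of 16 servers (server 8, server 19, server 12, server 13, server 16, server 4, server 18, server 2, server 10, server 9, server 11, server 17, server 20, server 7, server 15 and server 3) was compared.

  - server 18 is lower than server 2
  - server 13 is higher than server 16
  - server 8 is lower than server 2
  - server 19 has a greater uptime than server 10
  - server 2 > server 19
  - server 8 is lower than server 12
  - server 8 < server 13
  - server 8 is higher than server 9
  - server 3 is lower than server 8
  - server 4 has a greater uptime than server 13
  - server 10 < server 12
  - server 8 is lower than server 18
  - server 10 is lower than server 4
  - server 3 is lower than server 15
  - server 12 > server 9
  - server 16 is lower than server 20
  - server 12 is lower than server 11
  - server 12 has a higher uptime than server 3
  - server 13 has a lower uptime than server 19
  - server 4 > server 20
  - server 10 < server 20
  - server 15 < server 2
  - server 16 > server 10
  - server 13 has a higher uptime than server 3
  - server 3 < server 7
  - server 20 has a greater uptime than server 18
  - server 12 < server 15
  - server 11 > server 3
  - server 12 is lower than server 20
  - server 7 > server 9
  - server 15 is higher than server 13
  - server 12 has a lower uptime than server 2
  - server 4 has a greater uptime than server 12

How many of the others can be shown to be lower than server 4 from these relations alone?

9

Directly below server 4: server 10, server 12, server 13, server 20.
One step further: server 9, server 16, server 3, server 8, server 18 (9 so far).
No other element is forced below server 4 by the given relations, so the count is 9.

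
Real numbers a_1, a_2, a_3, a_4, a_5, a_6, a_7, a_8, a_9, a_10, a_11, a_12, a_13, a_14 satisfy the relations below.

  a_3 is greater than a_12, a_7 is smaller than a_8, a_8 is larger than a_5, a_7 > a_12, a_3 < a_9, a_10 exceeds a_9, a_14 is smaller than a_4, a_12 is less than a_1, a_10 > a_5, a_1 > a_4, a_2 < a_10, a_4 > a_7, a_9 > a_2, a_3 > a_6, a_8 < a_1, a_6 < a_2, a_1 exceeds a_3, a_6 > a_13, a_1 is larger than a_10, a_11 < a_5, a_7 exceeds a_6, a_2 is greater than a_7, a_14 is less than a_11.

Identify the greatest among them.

a_14 is not greatest since a_14 < a_4; a_12 is not greatest since a_12 < a_7; a_13 is not greatest since a_13 < a_6; a_6 is not greatest since a_6 < a_3; a_3 is not greatest since a_3 < a_9; a_7 is not greatest since a_7 < a_2; a_2 is not greatest since a_2 < a_10; a_11 is not greatest since a_11 < a_5; a_4 is not greatest since a_4 < a_1; a_5 is not greatest since a_5 < a_8; a_9 is not greatest since a_9 < a_10; a_8 is not greatest since a_8 < a_1; a_10 is not greatest since a_10 < a_1.
Only a_1 has nothing above it, so a_1 is the greatest.

a_1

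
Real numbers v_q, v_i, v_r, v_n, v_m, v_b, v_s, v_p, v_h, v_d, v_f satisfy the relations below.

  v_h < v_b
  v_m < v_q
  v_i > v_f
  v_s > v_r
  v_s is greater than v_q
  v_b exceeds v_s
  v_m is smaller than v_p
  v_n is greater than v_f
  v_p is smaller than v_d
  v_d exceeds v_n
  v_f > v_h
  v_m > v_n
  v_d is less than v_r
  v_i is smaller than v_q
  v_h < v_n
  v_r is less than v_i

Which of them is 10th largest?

v_f

The consecutive relations fix a unique order: v_h < v_f < v_n < v_m < v_p < v_d < v_r < v_i < v_q < v_s < v_b.
Counting 10 from the largest end gives v_f.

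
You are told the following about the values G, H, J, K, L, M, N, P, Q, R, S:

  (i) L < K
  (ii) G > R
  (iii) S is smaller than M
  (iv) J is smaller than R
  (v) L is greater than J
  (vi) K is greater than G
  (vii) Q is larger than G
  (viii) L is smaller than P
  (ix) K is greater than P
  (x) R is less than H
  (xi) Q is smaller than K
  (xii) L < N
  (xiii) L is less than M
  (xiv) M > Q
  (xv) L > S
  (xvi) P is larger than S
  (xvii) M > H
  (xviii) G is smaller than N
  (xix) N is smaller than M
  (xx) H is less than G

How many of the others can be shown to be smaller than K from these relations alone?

8

The elements the relations force below K are S, J, L, R, P, H, G, Q — no chain reaches any other.
That is 8.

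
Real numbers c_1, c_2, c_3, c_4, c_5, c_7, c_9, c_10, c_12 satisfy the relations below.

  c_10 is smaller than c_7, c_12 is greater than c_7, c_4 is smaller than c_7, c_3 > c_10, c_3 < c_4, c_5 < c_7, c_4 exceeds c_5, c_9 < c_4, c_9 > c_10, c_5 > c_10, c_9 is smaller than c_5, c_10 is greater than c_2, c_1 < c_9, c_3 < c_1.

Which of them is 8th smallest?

Chaining the given pairs: c_2 < c_10 < c_3 < c_1 < c_9 < c_5 < c_4 < c_7 < c_12.
The 8th smallest is c_7.

c_7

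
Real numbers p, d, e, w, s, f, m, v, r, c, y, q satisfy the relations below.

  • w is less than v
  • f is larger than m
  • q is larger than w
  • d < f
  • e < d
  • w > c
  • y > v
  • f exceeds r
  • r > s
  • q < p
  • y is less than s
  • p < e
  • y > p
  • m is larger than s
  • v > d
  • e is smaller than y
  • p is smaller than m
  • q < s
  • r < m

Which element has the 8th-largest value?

Chaining the given pairs: c < w < q < p < e < d < v < y < s < r < m < f.
Counting 8 from the largest end gives e.

e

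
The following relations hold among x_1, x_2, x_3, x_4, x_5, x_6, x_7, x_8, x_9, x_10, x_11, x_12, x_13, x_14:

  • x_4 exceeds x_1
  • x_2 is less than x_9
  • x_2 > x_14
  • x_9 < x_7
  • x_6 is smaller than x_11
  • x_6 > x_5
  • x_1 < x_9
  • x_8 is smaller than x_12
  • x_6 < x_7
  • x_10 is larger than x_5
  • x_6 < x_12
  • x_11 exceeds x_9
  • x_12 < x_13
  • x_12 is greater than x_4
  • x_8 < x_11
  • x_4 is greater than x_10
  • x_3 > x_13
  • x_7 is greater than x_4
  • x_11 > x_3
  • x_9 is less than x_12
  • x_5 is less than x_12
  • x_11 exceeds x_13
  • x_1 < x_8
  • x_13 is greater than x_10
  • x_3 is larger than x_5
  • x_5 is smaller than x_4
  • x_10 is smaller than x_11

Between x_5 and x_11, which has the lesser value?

x_5 < x_10 < x_4 < x_12 < x_13 < x_3 < x_11, by transitivity through x_10, x_4, x_12, x_13, x_3.
So x_5 < x_11; x_5 is the smaller of the two.

x_5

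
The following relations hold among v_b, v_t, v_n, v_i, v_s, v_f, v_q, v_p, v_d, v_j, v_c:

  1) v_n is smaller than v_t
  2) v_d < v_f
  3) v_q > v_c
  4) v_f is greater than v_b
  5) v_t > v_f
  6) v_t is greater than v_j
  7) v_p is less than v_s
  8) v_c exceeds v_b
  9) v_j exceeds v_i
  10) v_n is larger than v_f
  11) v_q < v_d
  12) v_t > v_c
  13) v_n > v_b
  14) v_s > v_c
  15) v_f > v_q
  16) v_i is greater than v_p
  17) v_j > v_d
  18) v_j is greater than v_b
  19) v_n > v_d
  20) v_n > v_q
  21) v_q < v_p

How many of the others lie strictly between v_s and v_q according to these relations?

The relations place v_q below v_s. An element lies strictly between them when it is forced above v_q and also forced below v_s.
Above v_q: {v_d, v_f, v_p, v_n, v_i, v_j, v_t}. Below v_s: {v_b, v_c, v_p}.
Intersection: {v_p} — 1.

1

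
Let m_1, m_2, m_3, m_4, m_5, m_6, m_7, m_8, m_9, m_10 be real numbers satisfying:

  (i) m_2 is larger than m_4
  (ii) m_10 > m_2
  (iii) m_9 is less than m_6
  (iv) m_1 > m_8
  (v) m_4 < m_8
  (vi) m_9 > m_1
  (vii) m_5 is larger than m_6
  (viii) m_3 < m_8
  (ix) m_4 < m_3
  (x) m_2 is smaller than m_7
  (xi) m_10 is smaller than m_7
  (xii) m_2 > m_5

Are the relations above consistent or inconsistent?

Every relation is compatible with m_4 < m_3 < m_8 < m_1 < m_9 < m_6 < m_5 < m_2 < m_10 < m_7; the set is consistent.

consistent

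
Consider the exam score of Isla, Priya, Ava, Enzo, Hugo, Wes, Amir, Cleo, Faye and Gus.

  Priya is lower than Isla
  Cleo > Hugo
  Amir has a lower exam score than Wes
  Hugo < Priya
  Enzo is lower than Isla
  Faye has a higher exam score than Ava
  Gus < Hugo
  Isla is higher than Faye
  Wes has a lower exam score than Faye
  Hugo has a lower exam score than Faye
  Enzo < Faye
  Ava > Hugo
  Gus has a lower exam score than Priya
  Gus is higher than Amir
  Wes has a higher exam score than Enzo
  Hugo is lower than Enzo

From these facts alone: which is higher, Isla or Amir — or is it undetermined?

Isla

The relevant relations are Amir < Gus; Gus < Hugo; Hugo < Ava; Ava < Faye; Faye < Isla.
Chaining these gives Amir < Gus < Hugo < Ava < Faye < Isla.
So Isla is higher.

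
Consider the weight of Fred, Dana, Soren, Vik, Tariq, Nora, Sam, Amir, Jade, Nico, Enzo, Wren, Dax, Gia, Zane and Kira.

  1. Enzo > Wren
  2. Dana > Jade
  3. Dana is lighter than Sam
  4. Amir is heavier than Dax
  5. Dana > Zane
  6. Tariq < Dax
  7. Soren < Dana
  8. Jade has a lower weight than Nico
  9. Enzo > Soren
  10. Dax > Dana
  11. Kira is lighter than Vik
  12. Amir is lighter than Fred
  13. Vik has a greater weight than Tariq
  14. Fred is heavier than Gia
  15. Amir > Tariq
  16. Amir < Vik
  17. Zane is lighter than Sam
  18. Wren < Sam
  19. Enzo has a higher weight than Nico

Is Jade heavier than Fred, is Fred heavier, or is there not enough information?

The relevant relations are Jade < Dana; Dana < Dax; Dax < Amir; Amir < Fred.
Together: Jade < Dana < Dax < Amir < Fred.
So Fred is heavier.

Fred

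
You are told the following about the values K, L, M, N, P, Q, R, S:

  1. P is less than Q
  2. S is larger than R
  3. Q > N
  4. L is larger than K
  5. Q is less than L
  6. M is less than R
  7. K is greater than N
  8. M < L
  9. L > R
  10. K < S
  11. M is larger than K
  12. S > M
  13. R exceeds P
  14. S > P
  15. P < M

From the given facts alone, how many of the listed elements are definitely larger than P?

5

From P the given relations immediately reach M, Q, R, S.
From those, L — 5 in total.
No other element is forced above P by the given relations, so the count is 5.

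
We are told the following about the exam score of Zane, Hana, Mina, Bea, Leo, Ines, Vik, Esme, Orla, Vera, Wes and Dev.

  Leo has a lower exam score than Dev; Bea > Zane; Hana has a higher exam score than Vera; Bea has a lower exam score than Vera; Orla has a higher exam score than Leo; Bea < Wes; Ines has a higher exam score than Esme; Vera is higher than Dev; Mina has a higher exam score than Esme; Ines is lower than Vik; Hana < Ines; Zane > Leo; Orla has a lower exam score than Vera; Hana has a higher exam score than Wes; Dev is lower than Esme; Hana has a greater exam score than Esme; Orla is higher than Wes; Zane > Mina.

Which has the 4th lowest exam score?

Piecing the relations together gives one ordering: Leo < Dev < Esme < Mina < Zane < Bea < Wes < Orla < Vera < Hana < Ines < Vik.
The 4th smallest is Mina.

Mina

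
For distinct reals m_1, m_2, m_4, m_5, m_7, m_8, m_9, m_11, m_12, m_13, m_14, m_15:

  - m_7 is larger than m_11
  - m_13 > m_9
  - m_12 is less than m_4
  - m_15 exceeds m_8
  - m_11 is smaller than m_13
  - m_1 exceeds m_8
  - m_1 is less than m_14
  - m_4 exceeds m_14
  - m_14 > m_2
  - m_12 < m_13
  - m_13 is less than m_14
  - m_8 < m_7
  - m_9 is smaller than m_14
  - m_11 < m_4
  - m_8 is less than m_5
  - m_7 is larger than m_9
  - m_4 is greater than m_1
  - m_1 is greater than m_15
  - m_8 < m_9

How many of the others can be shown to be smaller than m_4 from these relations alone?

9

From m_4 the given relations immediately reach m_12, m_1, m_11, m_14.
From those, m_8, m_15, m_9, m_13, m_2 — 9 in total.
Nothing else is reachable below m_4; 9 in all.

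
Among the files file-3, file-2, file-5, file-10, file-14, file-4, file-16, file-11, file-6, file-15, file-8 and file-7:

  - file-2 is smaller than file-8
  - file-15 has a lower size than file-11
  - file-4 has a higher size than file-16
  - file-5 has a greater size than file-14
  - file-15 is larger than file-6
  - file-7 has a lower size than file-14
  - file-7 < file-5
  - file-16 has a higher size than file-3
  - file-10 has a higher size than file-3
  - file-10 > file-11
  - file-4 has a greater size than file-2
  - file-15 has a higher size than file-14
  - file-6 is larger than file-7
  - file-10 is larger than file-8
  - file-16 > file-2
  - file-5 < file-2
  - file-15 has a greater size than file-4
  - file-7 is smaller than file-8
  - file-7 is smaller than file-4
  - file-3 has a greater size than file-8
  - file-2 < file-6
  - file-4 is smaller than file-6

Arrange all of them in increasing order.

Each adjacent pair is fixed by a given relation: file-7 < file-14; file-14 < file-5; file-5 < file-2; file-2 < file-8; file-8 < file-3; file-3 < file-16; file-16 < file-4; file-4 < file-6; file-6 < file-15; file-15 < file-11; file-11 < file-10. Chaining them end to end gives the full order.

file-7 < file-14 < file-5 < file-2 < file-8 < file-3 < file-16 < file-4 < file-6 < file-15 < file-11 < file-10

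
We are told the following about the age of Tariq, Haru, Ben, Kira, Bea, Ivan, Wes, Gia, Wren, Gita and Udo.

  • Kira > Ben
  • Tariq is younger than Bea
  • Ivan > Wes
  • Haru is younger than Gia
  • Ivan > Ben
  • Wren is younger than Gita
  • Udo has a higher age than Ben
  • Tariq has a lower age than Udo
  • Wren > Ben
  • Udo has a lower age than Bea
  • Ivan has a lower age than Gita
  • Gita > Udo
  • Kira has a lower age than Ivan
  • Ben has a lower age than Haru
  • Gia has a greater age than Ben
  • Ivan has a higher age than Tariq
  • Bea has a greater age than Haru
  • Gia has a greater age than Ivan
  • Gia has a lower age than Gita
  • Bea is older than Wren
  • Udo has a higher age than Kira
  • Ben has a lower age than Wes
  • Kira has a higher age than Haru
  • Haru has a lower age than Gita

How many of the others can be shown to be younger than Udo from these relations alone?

4

From Udo the given relations immediately reach Tariq, Ben, Kira.
From those, Haru — 4 in total.
No other element is forced below Udo by the given relations, so the count is 4.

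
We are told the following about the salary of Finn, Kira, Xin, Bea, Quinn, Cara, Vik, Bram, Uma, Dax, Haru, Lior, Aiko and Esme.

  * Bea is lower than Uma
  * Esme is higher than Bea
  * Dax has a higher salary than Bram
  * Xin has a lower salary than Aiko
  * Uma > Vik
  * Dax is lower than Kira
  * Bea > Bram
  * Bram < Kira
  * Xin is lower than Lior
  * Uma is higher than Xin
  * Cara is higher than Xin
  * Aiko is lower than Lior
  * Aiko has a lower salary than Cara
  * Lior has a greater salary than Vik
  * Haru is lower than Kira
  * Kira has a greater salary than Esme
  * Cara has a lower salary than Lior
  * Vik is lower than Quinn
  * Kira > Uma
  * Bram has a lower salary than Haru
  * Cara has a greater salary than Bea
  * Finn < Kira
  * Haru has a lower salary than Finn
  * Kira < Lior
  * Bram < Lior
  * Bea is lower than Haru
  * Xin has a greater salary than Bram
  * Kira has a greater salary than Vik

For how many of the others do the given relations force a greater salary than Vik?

4

Directly above Vik: Quinn, Uma, Kira, Lior.
Nothing else is reachable above Vik; 4 in all.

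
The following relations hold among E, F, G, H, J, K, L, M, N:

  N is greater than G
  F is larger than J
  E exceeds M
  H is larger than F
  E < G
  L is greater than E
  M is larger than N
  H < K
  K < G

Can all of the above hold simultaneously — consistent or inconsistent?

inconsistent

We have E < G stated directly, yet also G < N < M < E by chaining the others — so G < E. Contradiction.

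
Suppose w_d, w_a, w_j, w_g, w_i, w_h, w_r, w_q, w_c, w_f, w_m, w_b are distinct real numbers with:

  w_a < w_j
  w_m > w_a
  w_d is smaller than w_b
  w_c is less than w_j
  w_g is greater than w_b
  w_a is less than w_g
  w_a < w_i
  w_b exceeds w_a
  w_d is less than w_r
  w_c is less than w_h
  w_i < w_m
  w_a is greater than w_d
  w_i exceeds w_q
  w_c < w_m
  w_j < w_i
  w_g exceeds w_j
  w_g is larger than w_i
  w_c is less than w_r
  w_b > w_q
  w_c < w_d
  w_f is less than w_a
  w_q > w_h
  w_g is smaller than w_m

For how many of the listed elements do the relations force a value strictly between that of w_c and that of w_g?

7

The relations place w_c below w_g. An element lies strictly between them when it is forced above w_c and also forced below w_g.
Above w_c: {w_d, w_h, w_a, w_j, w_q, w_b, w_r, w_i, w_m}. Below w_g: {w_d, w_h, w_f, w_a, w_j, w_q, w_b, w_i}.
Intersection: {w_d, w_h, w_a, w_j, w_q, w_b, w_i} — 7.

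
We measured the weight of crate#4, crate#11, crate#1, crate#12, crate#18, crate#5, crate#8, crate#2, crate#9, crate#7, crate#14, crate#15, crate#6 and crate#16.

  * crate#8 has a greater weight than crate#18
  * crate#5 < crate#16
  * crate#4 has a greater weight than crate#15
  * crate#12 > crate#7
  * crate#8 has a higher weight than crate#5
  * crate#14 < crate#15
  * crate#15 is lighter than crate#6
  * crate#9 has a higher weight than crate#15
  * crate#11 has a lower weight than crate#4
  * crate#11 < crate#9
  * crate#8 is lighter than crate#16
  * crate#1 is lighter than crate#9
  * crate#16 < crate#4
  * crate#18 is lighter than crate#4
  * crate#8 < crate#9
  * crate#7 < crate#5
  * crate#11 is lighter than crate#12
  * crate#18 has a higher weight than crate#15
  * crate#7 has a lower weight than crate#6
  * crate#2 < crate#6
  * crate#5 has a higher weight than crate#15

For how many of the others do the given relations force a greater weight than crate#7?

The elements the relations force above crate#7 are crate#5, crate#8, crate#12, crate#6, crate#16, crate#4, crate#9 — no chain reaches any other.
That is 7.

7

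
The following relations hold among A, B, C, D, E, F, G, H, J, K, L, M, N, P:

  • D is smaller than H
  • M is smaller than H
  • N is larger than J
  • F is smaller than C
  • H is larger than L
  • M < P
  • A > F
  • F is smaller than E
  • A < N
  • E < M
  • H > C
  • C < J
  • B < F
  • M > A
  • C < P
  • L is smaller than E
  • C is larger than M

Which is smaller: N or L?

Chaining the given relations: L < E < M < C < J < N.
So L < N; L is the smaller of the two.

L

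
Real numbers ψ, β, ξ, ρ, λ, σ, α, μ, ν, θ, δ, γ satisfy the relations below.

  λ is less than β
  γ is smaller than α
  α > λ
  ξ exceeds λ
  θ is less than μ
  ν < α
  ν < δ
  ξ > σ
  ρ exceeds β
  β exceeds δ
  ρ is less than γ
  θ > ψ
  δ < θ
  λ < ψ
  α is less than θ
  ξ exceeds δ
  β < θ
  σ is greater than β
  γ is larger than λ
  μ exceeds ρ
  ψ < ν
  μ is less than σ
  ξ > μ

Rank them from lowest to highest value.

λ < ψ < ν < δ < β < ρ < γ < α < θ < μ < σ < ξ

Nothing is placed below λ, so it is least; from there λ < ψ; ψ < ν; ν < δ; δ < β; β < ρ; ρ < γ; γ < α; α < θ; θ < μ; μ < σ; σ < ξ, each given directly.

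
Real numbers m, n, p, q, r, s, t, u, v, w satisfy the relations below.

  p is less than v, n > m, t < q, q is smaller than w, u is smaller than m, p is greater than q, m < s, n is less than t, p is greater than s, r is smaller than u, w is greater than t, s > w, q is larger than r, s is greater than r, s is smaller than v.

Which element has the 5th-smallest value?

t

Piecing the relations together gives one ordering: r < u < m < n < t < q < w < s < p < v.
The 5th smallest is t.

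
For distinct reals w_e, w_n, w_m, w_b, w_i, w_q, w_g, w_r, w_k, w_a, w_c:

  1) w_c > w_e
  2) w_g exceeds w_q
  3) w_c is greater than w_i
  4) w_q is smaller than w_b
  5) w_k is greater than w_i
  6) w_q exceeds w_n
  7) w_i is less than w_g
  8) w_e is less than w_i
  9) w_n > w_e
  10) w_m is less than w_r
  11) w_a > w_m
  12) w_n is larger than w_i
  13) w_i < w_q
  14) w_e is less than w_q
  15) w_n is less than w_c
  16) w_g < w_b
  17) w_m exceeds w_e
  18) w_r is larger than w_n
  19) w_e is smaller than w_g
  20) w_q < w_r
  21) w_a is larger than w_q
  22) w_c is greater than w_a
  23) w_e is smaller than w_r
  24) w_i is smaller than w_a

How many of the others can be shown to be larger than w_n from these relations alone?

6

From w_n the given relations immediately reach w_q, w_c, w_r.
From those, w_a, w_g, w_b — 6 in total.
Nothing else is reachable above w_n; 6 in all.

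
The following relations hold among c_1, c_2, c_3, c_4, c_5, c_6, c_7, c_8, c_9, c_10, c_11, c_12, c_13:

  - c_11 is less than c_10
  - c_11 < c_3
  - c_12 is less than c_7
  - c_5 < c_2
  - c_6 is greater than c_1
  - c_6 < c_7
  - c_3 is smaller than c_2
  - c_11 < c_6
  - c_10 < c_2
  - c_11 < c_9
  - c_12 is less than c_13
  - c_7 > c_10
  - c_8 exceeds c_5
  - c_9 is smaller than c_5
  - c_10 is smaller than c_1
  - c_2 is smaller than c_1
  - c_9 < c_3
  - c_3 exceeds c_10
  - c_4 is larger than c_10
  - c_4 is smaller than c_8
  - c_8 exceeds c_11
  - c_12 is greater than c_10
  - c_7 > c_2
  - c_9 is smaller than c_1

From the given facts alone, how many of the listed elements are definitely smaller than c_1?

6

Directly below c_1: c_10, c_9, c_2.
One step further: c_11, c_3, c_5 (6 so far).
No other element is forced below c_1 by the given relations, so the count is 6.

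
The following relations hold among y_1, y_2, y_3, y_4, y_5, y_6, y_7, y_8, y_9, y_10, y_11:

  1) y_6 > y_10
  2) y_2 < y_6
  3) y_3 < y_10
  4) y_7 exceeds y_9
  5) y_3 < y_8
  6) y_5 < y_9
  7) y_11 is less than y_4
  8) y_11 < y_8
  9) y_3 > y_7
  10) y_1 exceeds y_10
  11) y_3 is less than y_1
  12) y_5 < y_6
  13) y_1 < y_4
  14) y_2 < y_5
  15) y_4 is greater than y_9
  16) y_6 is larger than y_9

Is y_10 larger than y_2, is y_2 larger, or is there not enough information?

y_10

y_2 < y_5 < y_9 < y_7 < y_3 < y_10, by transitivity through y_5, y_9, y_7, y_3.
So y_10 is larger.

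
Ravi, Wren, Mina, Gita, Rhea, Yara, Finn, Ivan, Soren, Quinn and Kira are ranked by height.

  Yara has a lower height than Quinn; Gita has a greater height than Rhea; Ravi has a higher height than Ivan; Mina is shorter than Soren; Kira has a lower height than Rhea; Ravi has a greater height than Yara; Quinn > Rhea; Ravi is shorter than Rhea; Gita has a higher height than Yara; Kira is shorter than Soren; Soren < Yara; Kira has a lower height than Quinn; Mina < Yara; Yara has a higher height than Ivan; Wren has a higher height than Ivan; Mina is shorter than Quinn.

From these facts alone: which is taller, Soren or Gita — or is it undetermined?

Following the relations from Soren: Soren < Yara < Ravi < Rhea < Gita.
So Gita is taller.

Gita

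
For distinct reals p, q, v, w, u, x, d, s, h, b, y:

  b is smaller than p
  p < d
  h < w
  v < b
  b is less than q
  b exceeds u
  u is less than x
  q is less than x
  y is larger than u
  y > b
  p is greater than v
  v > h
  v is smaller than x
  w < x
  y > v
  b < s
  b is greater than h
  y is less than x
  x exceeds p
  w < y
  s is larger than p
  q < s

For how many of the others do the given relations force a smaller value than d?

5

Directly below d: p.
One step further: v, b (3 so far).
One step further: h, u (5 so far).
No other element is forced below d by the given relations, so the count is 5.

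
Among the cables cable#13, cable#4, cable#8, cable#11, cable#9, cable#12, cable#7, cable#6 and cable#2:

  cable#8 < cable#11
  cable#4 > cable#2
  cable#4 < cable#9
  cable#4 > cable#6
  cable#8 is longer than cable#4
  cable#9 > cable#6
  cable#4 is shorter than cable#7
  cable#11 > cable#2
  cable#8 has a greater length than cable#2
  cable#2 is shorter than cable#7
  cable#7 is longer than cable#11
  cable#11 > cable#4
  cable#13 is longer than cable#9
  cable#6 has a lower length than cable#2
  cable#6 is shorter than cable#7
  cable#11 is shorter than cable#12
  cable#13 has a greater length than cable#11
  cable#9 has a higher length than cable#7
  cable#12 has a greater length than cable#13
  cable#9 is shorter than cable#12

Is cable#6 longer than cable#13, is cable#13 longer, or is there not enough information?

cable#6 < cable#2 and cable#2 < cable#4 give cable#6 < cable#4.
Then cable#4 < cable#8 extends the chain to cable#8.
Then cable#8 < cable#11 extends the chain to cable#11.
With cable#11 < cable#7: cable#6 < cable#2 < cable#4 < cable#8 < cable#11 < cable#7.
Then cable#7 < cable#9 extends the chain to cable#9.
With cable#9 < cable#13: cable#6 < cable#2 < cable#4 < cable#8 < cable#11 < cable#7 < cable#9 < cable#13.
So cable#13 is longer.

cable#13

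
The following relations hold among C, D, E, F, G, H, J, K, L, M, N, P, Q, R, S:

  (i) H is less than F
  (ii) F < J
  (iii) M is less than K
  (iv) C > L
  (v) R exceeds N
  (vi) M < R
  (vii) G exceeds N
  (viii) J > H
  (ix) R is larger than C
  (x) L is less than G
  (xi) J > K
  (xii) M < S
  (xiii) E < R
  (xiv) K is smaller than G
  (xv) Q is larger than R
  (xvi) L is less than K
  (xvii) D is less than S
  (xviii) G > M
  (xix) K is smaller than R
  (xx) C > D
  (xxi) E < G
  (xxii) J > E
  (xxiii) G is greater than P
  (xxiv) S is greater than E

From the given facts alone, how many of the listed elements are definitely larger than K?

4

The elements the relations force above K are R, J, G, Q — no chain reaches any other.
That is 4.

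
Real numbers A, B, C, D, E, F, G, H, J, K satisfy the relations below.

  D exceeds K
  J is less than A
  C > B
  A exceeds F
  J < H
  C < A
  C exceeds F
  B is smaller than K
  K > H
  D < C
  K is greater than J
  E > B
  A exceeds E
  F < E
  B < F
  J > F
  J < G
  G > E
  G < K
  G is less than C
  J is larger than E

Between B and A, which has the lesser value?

B < F < E < J < H < K < D < C < A, by transitivity through F, E, J, H, K, D, C.
So B < A; B is the smaller of the two.

B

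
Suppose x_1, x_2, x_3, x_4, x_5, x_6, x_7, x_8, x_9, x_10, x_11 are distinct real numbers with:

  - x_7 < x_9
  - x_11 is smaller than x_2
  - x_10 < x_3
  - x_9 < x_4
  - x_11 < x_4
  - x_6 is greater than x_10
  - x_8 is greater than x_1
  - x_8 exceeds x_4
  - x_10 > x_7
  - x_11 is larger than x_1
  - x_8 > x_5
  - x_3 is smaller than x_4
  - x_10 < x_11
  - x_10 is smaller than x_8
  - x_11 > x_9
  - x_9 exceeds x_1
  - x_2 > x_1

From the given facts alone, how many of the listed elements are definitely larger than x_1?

From x_1 the given relations immediately reach x_9, x_11, x_2, x_8.
From those, x_4 — 5 in total.
Nothing else is reachable above x_1; 5 in all.

5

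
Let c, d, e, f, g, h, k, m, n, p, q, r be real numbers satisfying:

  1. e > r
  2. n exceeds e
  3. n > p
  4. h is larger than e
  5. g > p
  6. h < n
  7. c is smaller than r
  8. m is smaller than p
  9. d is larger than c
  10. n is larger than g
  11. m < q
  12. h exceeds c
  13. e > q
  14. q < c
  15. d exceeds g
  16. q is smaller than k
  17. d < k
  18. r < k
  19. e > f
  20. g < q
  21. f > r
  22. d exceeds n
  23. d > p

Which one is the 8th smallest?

The consecutive relations fix a unique order: m < p < g < q < c < r < f < e < h < n < d < k.
The 8th smallest is e.

e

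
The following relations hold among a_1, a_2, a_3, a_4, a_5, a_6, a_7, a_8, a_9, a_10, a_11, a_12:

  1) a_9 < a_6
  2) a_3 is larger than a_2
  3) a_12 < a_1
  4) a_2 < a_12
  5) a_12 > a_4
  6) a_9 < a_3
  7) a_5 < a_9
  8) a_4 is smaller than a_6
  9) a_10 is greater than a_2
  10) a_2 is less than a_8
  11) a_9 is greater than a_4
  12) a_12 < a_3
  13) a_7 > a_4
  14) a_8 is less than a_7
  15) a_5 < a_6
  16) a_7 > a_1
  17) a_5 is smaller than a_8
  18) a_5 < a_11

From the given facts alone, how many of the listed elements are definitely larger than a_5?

From a_5 the given relations immediately reach a_11, a_9, a_8, a_6.
From those, a_7, a_3 — 6 in total.
Nothing else is reachable above a_5; 6 in all.

6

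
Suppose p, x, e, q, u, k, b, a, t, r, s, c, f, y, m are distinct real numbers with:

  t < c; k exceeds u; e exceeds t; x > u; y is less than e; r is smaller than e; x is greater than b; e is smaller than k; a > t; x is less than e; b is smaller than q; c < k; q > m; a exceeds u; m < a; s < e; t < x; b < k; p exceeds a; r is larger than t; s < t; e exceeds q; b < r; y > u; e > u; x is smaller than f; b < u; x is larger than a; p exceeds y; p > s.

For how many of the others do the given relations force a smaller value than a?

From a the given relations immediately reach m, t, u.
From those, b, s — 5 in total.
Nothing else is reachable below a; 5 in all.

5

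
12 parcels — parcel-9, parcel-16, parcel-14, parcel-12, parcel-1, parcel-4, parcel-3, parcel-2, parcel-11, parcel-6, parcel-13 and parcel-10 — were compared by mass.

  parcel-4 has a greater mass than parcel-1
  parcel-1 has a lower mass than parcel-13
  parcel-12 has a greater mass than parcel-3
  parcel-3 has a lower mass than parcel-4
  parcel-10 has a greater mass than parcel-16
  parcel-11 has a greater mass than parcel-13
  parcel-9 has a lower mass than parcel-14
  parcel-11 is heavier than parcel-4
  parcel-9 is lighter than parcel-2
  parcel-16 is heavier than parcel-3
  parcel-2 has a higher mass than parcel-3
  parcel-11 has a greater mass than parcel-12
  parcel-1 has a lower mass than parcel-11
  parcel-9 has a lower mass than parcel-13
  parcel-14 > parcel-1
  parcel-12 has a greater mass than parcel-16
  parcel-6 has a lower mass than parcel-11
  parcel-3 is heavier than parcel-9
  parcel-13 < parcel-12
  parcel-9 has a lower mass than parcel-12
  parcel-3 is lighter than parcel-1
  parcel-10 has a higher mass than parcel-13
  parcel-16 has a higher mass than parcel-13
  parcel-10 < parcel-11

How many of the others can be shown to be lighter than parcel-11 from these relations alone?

9

Directly below parcel-11: parcel-6, parcel-1, parcel-4, parcel-13, parcel-10, parcel-12.
One step further: parcel-9, parcel-3, parcel-16 (9 so far).
Nothing else is reachable below parcel-11; 9 in all.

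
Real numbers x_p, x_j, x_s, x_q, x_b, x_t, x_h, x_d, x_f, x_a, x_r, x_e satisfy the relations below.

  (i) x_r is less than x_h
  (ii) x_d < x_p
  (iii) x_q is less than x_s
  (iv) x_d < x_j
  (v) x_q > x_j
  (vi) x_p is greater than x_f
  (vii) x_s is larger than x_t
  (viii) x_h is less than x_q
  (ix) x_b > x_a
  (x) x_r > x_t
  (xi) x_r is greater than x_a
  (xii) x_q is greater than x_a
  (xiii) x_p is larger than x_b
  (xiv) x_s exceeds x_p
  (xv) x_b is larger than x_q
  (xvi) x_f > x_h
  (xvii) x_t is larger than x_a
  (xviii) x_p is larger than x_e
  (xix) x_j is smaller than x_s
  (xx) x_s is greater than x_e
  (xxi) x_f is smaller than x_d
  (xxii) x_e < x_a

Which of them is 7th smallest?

Chaining the given pairs: x_e < x_a < x_t < x_r < x_h < x_f < x_d < x_j < x_q < x_b < x_p < x_s.
Counting 7 from the smallest end gives x_d.

x_d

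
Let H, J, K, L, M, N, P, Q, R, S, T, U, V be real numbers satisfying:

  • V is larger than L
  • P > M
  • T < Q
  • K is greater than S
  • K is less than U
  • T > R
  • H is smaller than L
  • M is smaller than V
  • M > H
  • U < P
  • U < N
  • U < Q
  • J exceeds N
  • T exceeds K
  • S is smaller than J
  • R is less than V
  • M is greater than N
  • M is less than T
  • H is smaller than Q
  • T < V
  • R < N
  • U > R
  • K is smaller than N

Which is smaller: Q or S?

S

The relevant relations are S < K; K < U; U < N; N < M; M < T; T < Q.
Chaining these gives S < K < U < N < M < T < Q.
So S < Q; S is the smaller of the two.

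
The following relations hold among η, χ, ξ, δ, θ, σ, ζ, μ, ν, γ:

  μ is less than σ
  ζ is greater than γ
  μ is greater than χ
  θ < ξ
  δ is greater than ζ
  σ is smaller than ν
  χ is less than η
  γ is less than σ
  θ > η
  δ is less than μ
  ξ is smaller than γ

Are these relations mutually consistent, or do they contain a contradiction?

consistent

Every relation is compatible with χ < η < θ < ξ < γ < ζ < δ < μ < σ < ν; the set is consistent.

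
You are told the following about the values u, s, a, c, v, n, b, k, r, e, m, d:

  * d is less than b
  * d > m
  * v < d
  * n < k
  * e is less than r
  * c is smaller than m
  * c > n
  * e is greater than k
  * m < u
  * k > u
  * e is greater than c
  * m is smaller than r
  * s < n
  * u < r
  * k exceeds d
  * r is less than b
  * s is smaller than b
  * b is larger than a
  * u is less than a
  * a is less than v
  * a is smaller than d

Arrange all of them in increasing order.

s < n < c < m < u < a < v < d < k < e < r < b

The consecutive links are each given: s < n; n < c; c < m; m < u; u < a; a < v; v < d; d < k; k < e; e < r; r < b.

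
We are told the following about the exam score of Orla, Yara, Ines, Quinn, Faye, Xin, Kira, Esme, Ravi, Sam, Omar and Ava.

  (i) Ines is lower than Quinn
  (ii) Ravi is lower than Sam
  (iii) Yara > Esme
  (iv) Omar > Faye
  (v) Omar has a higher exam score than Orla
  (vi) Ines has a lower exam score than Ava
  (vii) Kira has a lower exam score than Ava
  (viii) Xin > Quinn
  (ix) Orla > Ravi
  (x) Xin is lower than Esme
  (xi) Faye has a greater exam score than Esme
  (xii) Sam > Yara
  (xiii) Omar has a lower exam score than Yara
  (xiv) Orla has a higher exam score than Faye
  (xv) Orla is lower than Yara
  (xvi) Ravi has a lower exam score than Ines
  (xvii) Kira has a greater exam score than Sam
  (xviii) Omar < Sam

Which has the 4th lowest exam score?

The consecutive relations fix a unique order: Ravi < Ines < Quinn < Xin < Esme < Faye < Orla < Omar < Yara < Sam < Kira < Ava.
Counting 4 from the smallest end gives Xin.

Xin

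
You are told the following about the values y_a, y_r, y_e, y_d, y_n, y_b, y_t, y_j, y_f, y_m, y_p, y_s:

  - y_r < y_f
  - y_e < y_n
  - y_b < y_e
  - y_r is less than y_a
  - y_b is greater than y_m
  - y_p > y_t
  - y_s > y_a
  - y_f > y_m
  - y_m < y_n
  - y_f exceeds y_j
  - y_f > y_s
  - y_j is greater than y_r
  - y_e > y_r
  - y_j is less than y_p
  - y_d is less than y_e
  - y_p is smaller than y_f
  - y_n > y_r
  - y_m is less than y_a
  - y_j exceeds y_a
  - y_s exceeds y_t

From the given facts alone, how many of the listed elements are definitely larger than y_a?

4

From y_a the given relations immediately reach y_j, y_s.
From those, y_p, y_f — 4 in total.
No other element is forced above y_a by the given relations, so the count is 4.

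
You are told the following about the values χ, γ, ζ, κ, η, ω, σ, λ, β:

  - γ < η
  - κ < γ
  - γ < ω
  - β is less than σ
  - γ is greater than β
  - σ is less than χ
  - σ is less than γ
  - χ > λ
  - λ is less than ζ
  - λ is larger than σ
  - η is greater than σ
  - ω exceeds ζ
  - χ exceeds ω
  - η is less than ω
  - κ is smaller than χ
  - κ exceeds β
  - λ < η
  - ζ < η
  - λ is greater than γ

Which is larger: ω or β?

ω

Link the given pairs in sequence: β < σ; σ < γ; γ < λ; λ < ζ; ζ < η; η < ω.
Chaining these gives β < σ < γ < λ < ζ < η < ω.
So β < ω; ω is the larger of the two.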